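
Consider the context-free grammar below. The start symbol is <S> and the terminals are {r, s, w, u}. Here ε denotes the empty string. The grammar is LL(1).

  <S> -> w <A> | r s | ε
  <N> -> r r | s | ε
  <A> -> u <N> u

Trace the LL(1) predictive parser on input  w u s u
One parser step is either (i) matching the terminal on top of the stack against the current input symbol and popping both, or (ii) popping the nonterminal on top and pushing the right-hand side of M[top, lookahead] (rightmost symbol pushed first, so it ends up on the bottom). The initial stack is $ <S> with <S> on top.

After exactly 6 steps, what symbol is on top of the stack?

     Stack      Input      Action
  1  $ <S>      w u s u $  expand <S> -> w <A>
  2  $ <A> w    w u s u $  match w
  3  $ <A>      u s u $    expand <A> -> u <N> u
  4  $ u <N> u  u s u $    match u
  5  $ u <N>    s u $      expand <N> -> s
  6  $ u s      s u $      match s
Stack after step 6: $ u (top = u).

u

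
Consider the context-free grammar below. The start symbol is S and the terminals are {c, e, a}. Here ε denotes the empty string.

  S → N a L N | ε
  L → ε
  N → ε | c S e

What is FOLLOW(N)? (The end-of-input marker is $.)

{$, a, e}

FIRST(L) = {ε}
FIRST(N) = {ε, c}
FIRST(S) = {ε, a, c}  (via N a L N)
FOLLOW(S) includes $ since S is the start symbol.
FOLLOW(S): in N→c S e, S is followed by e with FIRST {e}. Thus FOLLOW(S) = {$, e}.
FOLLOW(L): in S→N a L N, L is followed by N with FIRST {ε, c}; in S→N a L N, the suffix after L is nullable, so FOLLOW(L) ⊇ FOLLOW(S) = {$, e}. Thus FOLLOW(L) = {$, c, e}.
FOLLOW(N): in S→N a L N (occurrence 1), N is followed by a L N with FIRST {a}; in S→N a L N (occurrence 2), the suffix after N is empty, so FOLLOW(N) ⊇ FOLLOW(S) = {$, e}. Thus FOLLOW(N) = {$, a, e}.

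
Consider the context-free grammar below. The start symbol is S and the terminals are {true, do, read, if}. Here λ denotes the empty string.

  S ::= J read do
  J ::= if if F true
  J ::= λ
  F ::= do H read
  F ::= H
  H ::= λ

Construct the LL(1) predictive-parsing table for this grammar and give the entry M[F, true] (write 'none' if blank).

F ::= H

FIRST(J) = {λ, if}
FIRST(H) = {λ}
FIRST(S) = {if, read}  (via J read do)
FIRST(F) = {λ, do}  (via H)
FOLLOW(S) includes $ since S is the start symbol.
FOLLOW(F): in J::=if if F true, F is followed by true with FIRST {true}. Thus FOLLOW(F) = {true}.
For F ::= do H read: FIRST(do H read) = {do}, so it goes in M[F, t] for t ∈ {do}.
For F ::= H: FIRST(H) = {λ}, so it goes in M[F, t] for t ∈ {}; since λ ∈ FIRST, also for every t ∈ FOLLOW(F) = {true}.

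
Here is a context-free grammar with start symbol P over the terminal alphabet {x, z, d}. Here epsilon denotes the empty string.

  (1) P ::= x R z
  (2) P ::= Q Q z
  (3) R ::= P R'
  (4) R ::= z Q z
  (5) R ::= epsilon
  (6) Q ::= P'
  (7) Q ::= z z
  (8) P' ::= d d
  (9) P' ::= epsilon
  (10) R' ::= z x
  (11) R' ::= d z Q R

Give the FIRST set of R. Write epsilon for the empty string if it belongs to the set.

{epsilon, d, x, z}

FIRST(P'): from P'::=d d we get {d}; from P'::=epsilon we get {epsilon}. So FIRST(P') = {epsilon, d}.
FIRST(R'): from R'::=z x we get {z}; from R'::=d z Q R we get {d}. So FIRST(R') = {d, z}.
FIRST(Q): from Q::=P' we get {epsilon, d}; from Q::=z z we get {z}. So FIRST(Q) = {epsilon, d, z}.
FIRST(P): from P::=x R z we get {x}; from P::=Q Q z we get {d, z}. So FIRST(P) = {d, x, z}.
FIRST(R): from R::=P R' we get {d, x, z}; from R::=z Q z we get {z}; from R::=epsilon we get {epsilon}. So FIRST(R) = {epsilon, d, x, z}.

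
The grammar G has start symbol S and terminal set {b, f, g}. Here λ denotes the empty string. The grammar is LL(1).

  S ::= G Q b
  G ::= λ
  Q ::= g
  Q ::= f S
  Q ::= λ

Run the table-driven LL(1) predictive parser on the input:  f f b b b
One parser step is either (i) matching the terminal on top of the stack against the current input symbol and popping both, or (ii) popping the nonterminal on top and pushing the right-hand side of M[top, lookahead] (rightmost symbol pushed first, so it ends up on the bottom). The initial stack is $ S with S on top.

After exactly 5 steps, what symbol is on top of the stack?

G

step 1: stack=$ S  input=f f b b b $  — expand S ::= G Q b
step 2: stack=$ b Q G  input=f f b b b $  — expand G ::= λ
step 3: stack=$ b Q  input=f f b b b $  — expand Q ::= f S
step 4: stack=$ b S f  input=f f b b b $  — match f
step 5: stack=$ b S  input=f b b b $  — expand S ::= G Q b
Stack after step 5: $ b b Q G (top = G).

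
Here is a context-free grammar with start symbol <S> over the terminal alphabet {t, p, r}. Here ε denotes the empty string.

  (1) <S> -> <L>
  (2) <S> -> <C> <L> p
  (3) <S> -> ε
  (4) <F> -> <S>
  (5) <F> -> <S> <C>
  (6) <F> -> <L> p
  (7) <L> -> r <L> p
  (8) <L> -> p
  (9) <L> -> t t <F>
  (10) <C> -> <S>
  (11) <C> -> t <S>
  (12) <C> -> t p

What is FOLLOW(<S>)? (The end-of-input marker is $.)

{$, p, r, t}

FIRST(<L>): from <L>->r <L> p we get {r}; from <L>->p we get {p}; from <L>->t t <F> we get {t}. So FIRST(<L>) = {p, r, t}.
FIRST(<S>): from <S>-><L> we get {p, r, t}; from <S>-><C> <L> p we get {p, r, t}; from <S>->ε we get {ε}. So FIRST(<S>) = {ε, p, r, t}.
FIRST(<C>): from <C>-><S> we get {ε, p, r, t}; from <C>->t <S> we get {t}; from <C>->t p we get {t}. So FIRST(<C>) = {ε, p, r, t}.
FIRST(<F>): from <F>-><S> we get {ε, p, r, t}; from <F>-><S> <C> we get {ε, p, r, t}; from <F>-><L> p we get {p, r, t}. So FIRST(<F>) = {ε, p, r, t}.
FOLLOW(<S>) includes $ since <S> is the start symbol.
FOLLOW(<S>): in <F>-><S>, the suffix after <S> is empty, so FOLLOW(<S>) ⊇ FOLLOW(<F>) = {$, p, r, t}; in <F>-><S> <C>, <S> is followed by <C> with FIRST {ε, p, r, t}; in <F>-><S> <C>, the suffix after <S> is nullable, so FOLLOW(<S>) ⊇ FOLLOW(<F>) = {$, p, r, t}; in <C>-><S>, the suffix after <S> is empty, so FOLLOW(<S>) ⊇ FOLLOW(<C>) = {$, p, r, t}; in <C>->t <S>, the suffix after <S> is empty, so FOLLOW(<S>) ⊇ FOLLOW(<C>) = {$, p, r, t}. Thus FOLLOW(<S>) = {$, p, r, t}.
FOLLOW(<L>): in <S>-><L>, the suffix after <L> is empty, so FOLLOW(<L>) ⊇ FOLLOW(<S>) = {$, p, r, t}; in <S>-><C> <L> p, <L> is followed by p with FIRST {p}; in <F>-><L> p, <L> is followed by p with FIRST {p}; in <L>->r <L> p, <L> is followed by p with FIRST {p}. Thus FOLLOW(<L>) = {$, p, r, t}.
FOLLOW(<F>): in <L>->t t <F>, the suffix after <F> is empty, so FOLLOW(<F>) ⊇ FOLLOW(<L>) = {$, p, r, t}. Thus FOLLOW(<F>) = {$, p, r, t}.
FOLLOW(<C>): in <S>-><C> <L> p, <C> is followed by <L> p with FIRST {p, r, t}; in <F>-><S> <C>, the suffix after <C> is empty, so FOLLOW(<C>) ⊇ FOLLOW(<F>) = {$, p, r, t}. Thus FOLLOW(<C>) = {$, p, r, t}.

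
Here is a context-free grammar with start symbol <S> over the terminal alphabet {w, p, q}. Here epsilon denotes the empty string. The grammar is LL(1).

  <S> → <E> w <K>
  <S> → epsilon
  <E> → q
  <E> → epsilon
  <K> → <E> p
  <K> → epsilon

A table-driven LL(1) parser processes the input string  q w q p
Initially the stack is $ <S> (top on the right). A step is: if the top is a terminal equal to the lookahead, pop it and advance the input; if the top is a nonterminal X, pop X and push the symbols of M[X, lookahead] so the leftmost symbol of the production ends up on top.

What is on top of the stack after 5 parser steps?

     Stack        Input      Action
  1  $ <S>        q w q p $  expand <S> → <E> w <K>
  2  $ <K> w <E>  q w q p $  expand <E> → q
  3  $ <K> w q    q w q p $  match q
  4  $ <K> w      w q p $    match w
  5  $ <K>        q p $      expand <K> → <E> p
Stack after step 5: $ p <E> (top = <E>).

<E>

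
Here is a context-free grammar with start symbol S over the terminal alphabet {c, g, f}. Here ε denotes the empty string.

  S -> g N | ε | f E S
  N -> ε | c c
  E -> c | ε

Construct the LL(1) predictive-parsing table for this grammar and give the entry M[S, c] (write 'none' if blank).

none

FIRST(S) = {ε, f, g}
FIRST(N) = {ε, c}
FIRST(E) = {ε, c}
FOLLOW(S) includes $ since S is the start symbol.
FOLLOW(S): in S->f E S, the suffix after S is empty (adds nothing new). Thus FOLLOW(S) = {$}.
For S -> g N: FIRST(g N) = {g}, so it goes in M[S, t] for t ∈ {g}.
For S -> ε: FIRST(ε) = {ε}, so it goes in M[S, t] for t ∈ {}; since ε ∈ FIRST, also for every t ∈ FOLLOW(S) = {$}.
For S -> f E S: FIRST(f E S) = {f}, so it goes in M[S, t] for t ∈ {f}.
None of these place a production in M[S, c].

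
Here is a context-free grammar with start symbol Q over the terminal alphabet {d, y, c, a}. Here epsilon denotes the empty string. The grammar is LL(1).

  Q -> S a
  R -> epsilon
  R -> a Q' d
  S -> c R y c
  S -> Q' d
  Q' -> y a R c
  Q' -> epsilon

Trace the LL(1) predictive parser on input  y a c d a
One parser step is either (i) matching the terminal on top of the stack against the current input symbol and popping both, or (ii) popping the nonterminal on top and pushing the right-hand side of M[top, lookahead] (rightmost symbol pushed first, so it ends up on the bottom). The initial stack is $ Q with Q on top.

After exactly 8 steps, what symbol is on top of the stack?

     Stack          Input        Action
  1  $ Q            y a c d a $  expand Q -> S a
  2  $ a S          y a c d a $  expand S -> Q' d
  3  $ a d Q'       y a c d a $  expand Q' -> y a R c
  4  $ a d c R a y  y a c d a $  match y
  5  $ a d c R a    a c d a $    match a
  6  $ a d c R      c d a $      expand R -> epsilon
  7  $ a d c        c d a $      match c
  8  $ a d          d a $        match d
Stack after step 8: $ a (top = a).

a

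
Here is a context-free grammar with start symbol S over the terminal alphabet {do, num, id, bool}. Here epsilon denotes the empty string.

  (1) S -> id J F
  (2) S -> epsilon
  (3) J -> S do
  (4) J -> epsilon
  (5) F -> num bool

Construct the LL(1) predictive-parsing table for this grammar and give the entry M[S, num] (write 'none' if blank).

FIRST(S) = {epsilon, id}
FIRST(F) = {num}
FIRST(J) = {epsilon, do, id}  (via S do)
FOLLOW(S) includes $ since S is the start symbol.
FOLLOW(S): in J->S do, S is followed by do with FIRST {do}. Thus FOLLOW(S) = {$, do}.
For S -> id J F: FIRST(id J F) = {id}, so it goes in M[S, t] for t ∈ {id}.
For S -> epsilon: FIRST(epsilon) = {epsilon}, so it goes in M[S, t] for t ∈ {}; since epsilon ∈ FIRST, also for every t ∈ FOLLOW(S) = {$, do}.
None of these place a production in M[S, num].

none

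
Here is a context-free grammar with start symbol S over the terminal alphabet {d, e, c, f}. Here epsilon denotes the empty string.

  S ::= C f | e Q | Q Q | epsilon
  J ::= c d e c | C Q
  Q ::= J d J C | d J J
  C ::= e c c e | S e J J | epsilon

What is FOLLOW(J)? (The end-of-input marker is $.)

{$, c, d, e, f}

FIRST(S): from S::=C f we get {c, d, e, f}; from S::=e Q we get {e}; from S::=Q Q we get {c, d, e, f}; from S::=epsilon we get {epsilon}. So FIRST(S) = {epsilon, c, d, e, f}.
FIRST(C): from C::=e c c e we get {e}; from C::=S e J J we get {c, d, e, f}; from C::=epsilon we get {epsilon}. So FIRST(C) = {epsilon, c, d, e, f}.
FIRST(J): from J::=c d e c we get {c}; from J::=C Q we get {c, d, e, f}. So FIRST(J) = {c, d, e, f}.
FIRST(Q): from Q::=J d J C we get {c, d, e, f}; from Q::=d J J we get {d}. So FIRST(Q) = {c, d, e, f}.
FOLLOW(S) includes $ since S is the start symbol.
FOLLOW(S): in C::=S e J J, S is followed by e J J with FIRST {e}. Thus FOLLOW(S) = {$, e}.
FOLLOW(J): in Q::=J d J C (occurrence 1), J is followed by d J C with FIRST {d}; in Q::=J d J C (occurrence 2), J is followed by C with FIRST {epsilon, c, d, e, f}; in Q::=J d J C (occurrence 2), the suffix after J is nullable, so FOLLOW(J) ⊇ FOLLOW(Q) = {$, c, d, e, f}; in Q::=d J J (occurrence 1), J is followed by J with FIRST {c, d, e, f}; in Q::=d J J (occurrence 2), the suffix after J is empty, so FOLLOW(J) ⊇ FOLLOW(Q) = {$, c, d, e, f}; in C::=S e J J (occurrence 1), J is followed by J with FIRST {c, d, e, f}; in C::=S e J J (occurrence 2), the suffix after J is empty, so FOLLOW(J) ⊇ FOLLOW(C) = {$, c, d, e, f}. Thus FOLLOW(J) = {$, c, d, e, f}.
FOLLOW(Q): in S::=e Q, the suffix after Q is empty, so FOLLOW(Q) ⊇ FOLLOW(S) = {$, e}; in S::=Q Q (occurrence 1), Q is followed by Q with FIRST {c, d, e, f}; in S::=Q Q (occurrence 2), the suffix after Q is empty, so FOLLOW(Q) ⊇ FOLLOW(S) = {$, e}; in J::=C Q, the suffix after Q is empty, so FOLLOW(Q) ⊇ FOLLOW(J) = {$, c, d, e, f}. Thus FOLLOW(Q) = {$, c, d, e, f}.
FOLLOW(C): in S::=C f, C is followed by f with FIRST {f}; in J::=C Q, C is followed by Q with FIRST {c, d, e, f}; in Q::=J d J C, the suffix after C is empty, so FOLLOW(C) ⊇ FOLLOW(Q) = {$, c, d, e, f}. Thus FOLLOW(C) = {$, c, d, e, f}.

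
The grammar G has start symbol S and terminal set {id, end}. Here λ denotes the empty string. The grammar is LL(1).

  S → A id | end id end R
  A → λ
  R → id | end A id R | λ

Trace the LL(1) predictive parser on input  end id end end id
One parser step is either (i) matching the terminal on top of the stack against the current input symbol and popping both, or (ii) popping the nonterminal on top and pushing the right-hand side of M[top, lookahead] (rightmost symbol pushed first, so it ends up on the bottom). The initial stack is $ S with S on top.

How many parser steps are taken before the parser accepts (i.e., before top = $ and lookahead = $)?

9

     Stack           Input                Action
  1  $ S             end id end end id $  expand S → end id end R
  2  $ R end id end  end id end end id $  match end
  3  $ R end id      id end end id $      match id
  4  $ R end         end end id $         match end
  5  $ R             end id $             expand R → end A id R
  6  $ R id A end    end id $             match end
  7  $ R id A        id $                 expand A → λ
  8  $ R id          id $                 match id
  9  $ R             $                    expand R → λ
Accept reached after 9 steps.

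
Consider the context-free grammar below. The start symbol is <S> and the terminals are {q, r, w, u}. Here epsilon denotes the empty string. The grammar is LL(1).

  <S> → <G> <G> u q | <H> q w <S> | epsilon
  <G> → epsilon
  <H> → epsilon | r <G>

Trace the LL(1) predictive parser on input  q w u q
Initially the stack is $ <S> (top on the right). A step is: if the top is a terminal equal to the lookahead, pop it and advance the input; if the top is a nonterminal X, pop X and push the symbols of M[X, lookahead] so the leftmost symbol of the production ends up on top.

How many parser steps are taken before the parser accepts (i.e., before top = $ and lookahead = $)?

9

step 1: stack=$ <S>  input=q w u q $  — expand <S> → <H> q w <S>
step 2: stack=$ <S> w q <H>  input=q w u q $  — expand <H> → epsilon
step 3: stack=$ <S> w q  input=q w u q $  — match q
step 4: stack=$ <S> w  input=w u q $  — match w
step 5: stack=$ <S>  input=u q $  — expand <S> → <G> <G> u q
step 6: stack=$ q u <G> <G>  input=u q $  — expand <G> → epsilon
step 7: stack=$ q u <G>  input=u q $  — expand <G> → epsilon
step 8: stack=$ q u  input=u q $  — match u
step 9: stack=$ q  input=q $  — match q
Accept reached after 9 steps.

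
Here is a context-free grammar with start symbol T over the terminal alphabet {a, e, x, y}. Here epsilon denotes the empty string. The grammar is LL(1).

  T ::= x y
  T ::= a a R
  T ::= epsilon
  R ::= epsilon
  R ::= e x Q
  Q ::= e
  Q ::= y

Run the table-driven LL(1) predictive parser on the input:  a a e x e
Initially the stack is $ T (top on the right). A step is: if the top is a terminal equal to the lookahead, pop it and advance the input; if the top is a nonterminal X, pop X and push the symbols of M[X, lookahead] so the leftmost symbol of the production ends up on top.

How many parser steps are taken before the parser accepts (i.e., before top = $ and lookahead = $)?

step 1: stack=$ T  input=a a e x e $  — expand T ::= a a R
step 2: stack=$ R a a  input=a a e x e $  — match a
step 3: stack=$ R a  input=a e x e $  — match a
step 4: stack=$ R  input=e x e $  — expand R ::= e x Q
step 5: stack=$ Q x e  input=e x e $  — match e
step 6: stack=$ Q x  input=x e $  — match x
step 7: stack=$ Q  input=e $  — expand Q ::= e
step 8: stack=$ e  input=e $  — match e
Accept reached after 8 steps.

8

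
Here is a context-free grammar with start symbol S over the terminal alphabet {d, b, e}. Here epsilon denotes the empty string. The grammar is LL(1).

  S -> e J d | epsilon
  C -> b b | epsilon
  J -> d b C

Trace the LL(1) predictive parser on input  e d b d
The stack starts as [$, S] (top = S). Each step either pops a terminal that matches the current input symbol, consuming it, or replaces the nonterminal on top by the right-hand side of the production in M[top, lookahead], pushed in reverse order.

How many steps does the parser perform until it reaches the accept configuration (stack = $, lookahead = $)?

     Stack      Input      Action
  1  $ S        e d b d $  expand S -> e J d
  2  $ d J e    e d b d $  match e
  3  $ d J      d b d $    expand J -> d b C
  4  $ d C b d  d b d $    match d
  5  $ d C b    b d $      match b
  6  $ d C      d $        expand C -> epsilon
  7  $ d        d $        match d
Accept reached after 7 steps.

7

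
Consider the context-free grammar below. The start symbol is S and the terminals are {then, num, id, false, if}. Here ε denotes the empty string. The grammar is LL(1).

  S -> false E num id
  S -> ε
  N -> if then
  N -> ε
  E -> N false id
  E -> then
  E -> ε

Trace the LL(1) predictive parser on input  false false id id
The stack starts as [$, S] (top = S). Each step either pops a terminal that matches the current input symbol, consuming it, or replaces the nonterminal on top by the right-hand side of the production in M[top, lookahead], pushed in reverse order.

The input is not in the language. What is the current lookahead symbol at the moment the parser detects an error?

id

     Stack                Input                Action
  1  $ S                  false false id id $  expand S -> false E num id
  2  $ id num E false     false false id id $  match false
  3  $ id num E           false id id $        expand E -> N false id
  4  $ id num id false N  false id id $        expand N -> ε
  5  $ id num id false    false id id $        match false
  6  $ id num id          id id $              match id
  7  $ id num             id $                 error: top is terminal num but lookahead is id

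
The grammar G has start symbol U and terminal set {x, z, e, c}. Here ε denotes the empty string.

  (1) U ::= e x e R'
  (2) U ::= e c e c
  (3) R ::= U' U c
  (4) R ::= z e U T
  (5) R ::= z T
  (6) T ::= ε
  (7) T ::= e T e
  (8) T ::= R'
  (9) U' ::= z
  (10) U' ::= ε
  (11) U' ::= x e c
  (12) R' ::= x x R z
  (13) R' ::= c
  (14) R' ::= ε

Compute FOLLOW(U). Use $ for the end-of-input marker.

{$, c, e, x, z}

FIRST(U) = {e}
FIRST(U') = {ε, x, z}
FIRST(R') = {ε, c, x}
FIRST(R) = {e, x, z}  (via U' U c)
FIRST(T) = {ε, c, e, x}  (via R')
FOLLOW(U) includes $ since U is the start symbol.
FOLLOW(R): in R'::=x x R z, R is followed by z with FIRST {z}. Thus FOLLOW(R) = {z}.
FOLLOW(U): in R::=U' U c, U is followed by c with FIRST {c}; in R::=z e U T, U is followed by T with FIRST {ε, c, e, x}; in R::=z e U T, the suffix after U is nullable, so FOLLOW(U) ⊇ FOLLOW(R) = {z}. Thus FOLLOW(U) = {$, c, e, x, z}.
FOLLOW(T): in R::=z e U T, the suffix after T is empty, so FOLLOW(T) ⊇ FOLLOW(R) = {z}; in R::=z T, the suffix after T is empty, so FOLLOW(T) ⊇ FOLLOW(R) = {z}; in T::=e T e, T is followed by e with FIRST {e}. Thus FOLLOW(T) = {e, z}.
FOLLOW(U'): in R::=U' U c, U' is followed by U c with FIRST {e}. Thus FOLLOW(U') = {e}.
FOLLOW(R'): in U::=e x e R', the suffix after R' is empty, so FOLLOW(R') ⊇ FOLLOW(U) = {$, c, e, x, z}; in T::=R', the suffix after R' is empty, so FOLLOW(R') ⊇ FOLLOW(T) = {e, z}. Thus FOLLOW(R') = {$, c, e, x, z}.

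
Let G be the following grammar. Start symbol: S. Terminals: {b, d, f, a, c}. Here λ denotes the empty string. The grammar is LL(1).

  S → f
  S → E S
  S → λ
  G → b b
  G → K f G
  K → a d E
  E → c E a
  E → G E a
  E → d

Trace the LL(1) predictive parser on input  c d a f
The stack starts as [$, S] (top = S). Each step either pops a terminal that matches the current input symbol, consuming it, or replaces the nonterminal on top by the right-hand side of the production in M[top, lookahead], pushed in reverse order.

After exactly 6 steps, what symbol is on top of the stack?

step 1: stack=$ S  input=c d a f $  — expand S → E S
step 2: stack=$ S E  input=c d a f $  — expand E → c E a
step 3: stack=$ S a E c  input=c d a f $  — match c
step 4: stack=$ S a E  input=d a f $  — expand E → d
step 5: stack=$ S a d  input=d a f $  — match d
step 6: stack=$ S a  input=a f $  — match a
Stack after step 6: $ S (top = S).

S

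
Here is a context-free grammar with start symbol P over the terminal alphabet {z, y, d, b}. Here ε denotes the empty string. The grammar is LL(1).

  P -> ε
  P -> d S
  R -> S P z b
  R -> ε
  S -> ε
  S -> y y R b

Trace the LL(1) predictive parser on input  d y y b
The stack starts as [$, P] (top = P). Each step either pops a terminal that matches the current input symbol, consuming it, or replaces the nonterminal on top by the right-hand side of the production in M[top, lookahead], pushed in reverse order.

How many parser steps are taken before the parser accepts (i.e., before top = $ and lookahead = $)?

     Stack      Input      Action
  1  $ P        d y y b $  expand P -> d S
  2  $ S d      d y y b $  match d
  3  $ S        y y b $    expand S -> y y R b
  4  $ b R y y  y y b $    match y
  5  $ b R y    y b $      match y
  6  $ b R      b $        expand R -> ε
  7  $ b        b $        match b
Accept reached after 7 steps.

7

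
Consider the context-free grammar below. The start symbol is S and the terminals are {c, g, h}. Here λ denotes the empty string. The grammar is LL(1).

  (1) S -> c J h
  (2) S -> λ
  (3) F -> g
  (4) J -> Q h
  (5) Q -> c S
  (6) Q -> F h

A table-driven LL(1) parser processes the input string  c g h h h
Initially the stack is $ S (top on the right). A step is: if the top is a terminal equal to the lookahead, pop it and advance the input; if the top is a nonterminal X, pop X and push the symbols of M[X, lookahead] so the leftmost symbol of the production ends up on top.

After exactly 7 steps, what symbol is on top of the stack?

h

step 1: stack=$ S  input=c g h h h $  — expand S -> c J h
step 2: stack=$ h J c  input=c g h h h $  — match c
step 3: stack=$ h J  input=g h h h $  — expand J -> Q h
step 4: stack=$ h h Q  input=g h h h $  — expand Q -> F h
step 5: stack=$ h h h F  input=g h h h $  — expand F -> g
step 6: stack=$ h h h g  input=g h h h $  — match g
step 7: stack=$ h h h  input=h h h $  — match h
Stack after step 7: $ h h (top = h).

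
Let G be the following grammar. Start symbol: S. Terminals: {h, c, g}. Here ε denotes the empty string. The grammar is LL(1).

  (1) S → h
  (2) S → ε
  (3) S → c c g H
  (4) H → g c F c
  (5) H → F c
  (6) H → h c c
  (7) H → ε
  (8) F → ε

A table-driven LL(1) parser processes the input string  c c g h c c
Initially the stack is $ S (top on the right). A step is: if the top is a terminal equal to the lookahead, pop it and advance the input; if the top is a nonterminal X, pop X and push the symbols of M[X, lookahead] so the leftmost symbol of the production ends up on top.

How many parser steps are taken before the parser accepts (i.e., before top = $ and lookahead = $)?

     Stack      Input          Action
  1  $ S        c c g h c c $  expand S → c c g H
  2  $ H g c c  c c g h c c $  match c
  3  $ H g c    c g h c c $    match c
  4  $ H g      g h c c $      match g
  5  $ H        h c c $        expand H → h c c
  6  $ c c h    h c c $        match h
  7  $ c c      c c $          match c
  8  $ c        c $            match c
Accept reached after 8 steps.

8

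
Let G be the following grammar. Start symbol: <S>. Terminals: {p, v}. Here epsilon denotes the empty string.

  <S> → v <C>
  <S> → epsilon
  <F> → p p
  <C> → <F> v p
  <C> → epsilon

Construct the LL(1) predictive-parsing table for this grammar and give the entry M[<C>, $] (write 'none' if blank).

<C> → epsilon

FIRST(<S>) = {epsilon, v}
FIRST(<F>) = {p}
FIRST(<C>) = {epsilon, p}  (via <F> v p)
FOLLOW(<S>) includes $ since <S> is the start symbol.
FOLLOW(<S>): <S> appears on no right-hand side. Thus FOLLOW(<S>) = {$}.
FOLLOW(<C>): in <S>→v <C>, the suffix after <C> is empty, so FOLLOW(<C>) ⊇ FOLLOW(<S>) = {$}. Thus FOLLOW(<C>) = {$}.
For <C> → <F> v p: FIRST(<F> v p) = {p}, so it goes in M[<C>, t] for t ∈ {p}.
For <C> → epsilon: FIRST(epsilon) = {epsilon}, so it goes in M[<C>, t] for t ∈ {}; since epsilon ∈ FIRST, also for every t ∈ FOLLOW(<C>) = {$}.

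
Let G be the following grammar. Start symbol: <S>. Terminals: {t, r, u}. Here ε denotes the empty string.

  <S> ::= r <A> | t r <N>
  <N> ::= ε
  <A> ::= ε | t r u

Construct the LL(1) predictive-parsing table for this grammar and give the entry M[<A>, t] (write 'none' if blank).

<A> ::= t r u

FIRST(<S>) = {r, t}
FIRST(<N>) = {ε}
FIRST(<A>) = {ε, t}
FOLLOW(<S>) includes $ since <S> is the start symbol.
FOLLOW(<S>): <S> appears on no right-hand side. Thus FOLLOW(<S>) = {$}.
FOLLOW(<A>): in <S>::=r <A>, the suffix after <A> is empty, so FOLLOW(<A>) ⊇ FOLLOW(<S>) = {$}. Thus FOLLOW(<A>) = {$}.
For <A> ::= ε: FIRST(ε) = {ε}, so it goes in M[<A>, t] for t ∈ {}; since ε ∈ FIRST, also for every t ∈ FOLLOW(<A>) = {$}.
For <A> ::= t r u: FIRST(t r u) = {t}, so it goes in M[<A>, t] for t ∈ {t}.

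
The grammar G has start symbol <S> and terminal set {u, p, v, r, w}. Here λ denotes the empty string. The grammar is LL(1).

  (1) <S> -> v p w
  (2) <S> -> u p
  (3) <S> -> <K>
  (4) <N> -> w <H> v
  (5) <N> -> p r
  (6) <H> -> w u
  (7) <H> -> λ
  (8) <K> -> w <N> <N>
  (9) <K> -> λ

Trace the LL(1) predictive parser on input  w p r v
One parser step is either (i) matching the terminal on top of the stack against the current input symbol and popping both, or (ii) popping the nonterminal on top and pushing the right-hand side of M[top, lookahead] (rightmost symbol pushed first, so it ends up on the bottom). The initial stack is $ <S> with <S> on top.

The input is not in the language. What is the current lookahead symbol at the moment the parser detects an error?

step 1: stack=$ <S>  input=w p r v $  — expand <S> -> <K>
step 2: stack=$ <K>  input=w p r v $  — expand <K> -> w <N> <N>
step 3: stack=$ <N> <N> w  input=w p r v $  — match w
step 4: stack=$ <N> <N>  input=p r v $  — expand <N> -> p r
step 5: stack=$ <N> r p  input=p r v $  — match p
step 6: stack=$ <N> r  input=r v $  — match r
step 7: stack=$ <N>  input=v $  — error: M[<N>, v] is empty

v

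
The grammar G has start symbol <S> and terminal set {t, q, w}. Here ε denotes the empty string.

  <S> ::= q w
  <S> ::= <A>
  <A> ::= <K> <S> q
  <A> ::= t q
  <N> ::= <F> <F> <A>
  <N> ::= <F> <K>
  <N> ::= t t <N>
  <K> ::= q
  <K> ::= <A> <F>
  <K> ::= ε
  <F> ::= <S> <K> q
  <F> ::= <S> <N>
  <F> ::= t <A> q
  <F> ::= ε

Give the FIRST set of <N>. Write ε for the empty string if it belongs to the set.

{ε, q, t}

FIRST(<S>): from <S>::=q w we get {q}; from <S>::=<A> we get {q, t}. So FIRST(<S>) = {q, t}.
FIRST(<F>): from <F>::=<S> <K> q we get {q, t}; from <F>::=<S> <N> we get {q, t}; from <F>::=t <A> q we get {t}; from <F>::=ε we get {ε}. So FIRST(<F>) = {ε, q, t}.
FIRST(<A>): from <A>::=<K> <S> q we get {q, t}; from <A>::=t q we get {t}. So FIRST(<A>) = {q, t}.
FIRST(<K>): from <K>::=q we get {q}; from <K>::=<A> <F> we get {q, t}; from <K>::=ε we get {ε}. So FIRST(<K>) = {ε, q, t}.
FIRST(<N>): from <N>::=<F> <F> <A> we get {q, t}; from <N>::=<F> <K> we get {ε, q, t}; from <N>::=t t <N> we get {t}. So FIRST(<N>) = {ε, q, t}.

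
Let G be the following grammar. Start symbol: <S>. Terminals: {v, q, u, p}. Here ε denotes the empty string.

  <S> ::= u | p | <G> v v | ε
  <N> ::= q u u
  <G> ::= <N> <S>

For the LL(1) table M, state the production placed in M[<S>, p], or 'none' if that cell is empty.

<S> ::= p

FIRST(<N>): from <N>::=q u u we get {q}. So FIRST(<N>) = {q}.
FIRST(<G>): from <G>::=<N> <S> we get {q}. So FIRST(<G>) = {q}.
FIRST(<S>): from <S>::=u we get {u}; from <S>::=p we get {p}; from <S>::=<G> v v we get {q}; from <S>::=ε we get {ε}. So FIRST(<S>) = {ε, p, q, u}.
FOLLOW(<S>) includes $ since <S> is the start symbol.
FOLLOW(<G>): in <S>::=<G> v v, <G> is followed by v v with FIRST {v}. Thus FOLLOW(<G>) = {v}.
FOLLOW(<S>): in <G>::=<N> <S>, the suffix after <S> is empty, so FOLLOW(<S>) ⊇ FOLLOW(<G>) = {v}. Thus FOLLOW(<S>) = {$, v}.
For <S> ::= u: FIRST(u) = {u}, so it goes in M[<S>, t] for t ∈ {u}.
For <S> ::= p: FIRST(p) = {p}, so it goes in M[<S>, t] for t ∈ {p}.
For <S> ::= <G> v v: FIRST(<G> v v) = {q}, so it goes in M[<S>, t] for t ∈ {q}.
For <S> ::= ε: FIRST(ε) = {ε}, so it goes in M[<S>, t] for t ∈ {}; since ε ∈ FIRST, also for every t ∈ FOLLOW(<S>) = {$, v}.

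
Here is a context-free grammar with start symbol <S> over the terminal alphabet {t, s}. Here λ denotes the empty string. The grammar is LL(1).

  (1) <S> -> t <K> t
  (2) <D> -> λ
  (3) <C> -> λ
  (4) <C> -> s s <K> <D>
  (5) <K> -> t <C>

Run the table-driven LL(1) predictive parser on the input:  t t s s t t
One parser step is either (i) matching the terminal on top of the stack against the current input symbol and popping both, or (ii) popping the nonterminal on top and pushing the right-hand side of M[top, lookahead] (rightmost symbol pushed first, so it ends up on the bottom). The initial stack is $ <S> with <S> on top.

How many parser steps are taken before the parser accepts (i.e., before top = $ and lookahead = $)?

      Stack            Input          Action
   1  $ <S>            t t s s t t $  expand <S> -> t <K> t
   2  $ t <K> t        t t s s t t $  match t
   3  $ t <K>          t s s t t $    expand <K> -> t <C>
   4  $ t <C> t        t s s t t $    match t
   5  $ t <C>          s s t t $      expand <C> -> s s <K> <D>
   6  $ t <D> <K> s s  s s t t $      match s
   7  $ t <D> <K> s    s t t $        match s
   8  $ t <D> <K>      t t $          expand <K> -> t <C>
   9  $ t <D> <C> t    t t $          match t
  10  $ t <D> <C>      t $            expand <C> -> λ
  11  $ t <D>          t $            expand <D> -> λ
  12  $ t              t $            match t
Accept reached after 12 steps.

12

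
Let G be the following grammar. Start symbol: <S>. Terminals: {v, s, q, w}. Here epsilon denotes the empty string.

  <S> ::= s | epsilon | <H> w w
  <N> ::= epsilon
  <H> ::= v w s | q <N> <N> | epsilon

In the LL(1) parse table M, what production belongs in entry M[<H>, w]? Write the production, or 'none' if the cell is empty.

<H> ::= epsilon

FIRST(<N>) = {epsilon}
FIRST(<H>) = {epsilon, q, v}
FIRST(<S>) = {epsilon, q, s, v, w}  (via <H> w w)
FOLLOW(<S>) includes $ since <S> is the start symbol.
FOLLOW(<H>): in <S>::=<H> w w, <H> is followed by w w with FIRST {w}. Thus FOLLOW(<H>) = {w}.
For <H> ::= v w s: FIRST(v w s) = {v}, so it goes in M[<H>, t] for t ∈ {v}.
For <H> ::= q <N> <N>: FIRST(q <N> <N>) = {q}, so it goes in M[<H>, t] for t ∈ {q}.
For <H> ::= epsilon: FIRST(epsilon) = {epsilon}, so it goes in M[<H>, t] for t ∈ {}; since epsilon ∈ FIRST, also for every t ∈ FOLLOW(<H>) = {w}.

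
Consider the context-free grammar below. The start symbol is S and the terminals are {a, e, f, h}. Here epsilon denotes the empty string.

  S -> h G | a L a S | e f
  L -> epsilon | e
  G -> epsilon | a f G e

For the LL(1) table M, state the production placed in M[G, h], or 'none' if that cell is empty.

FIRST(S): from S->h G we get {h}; from S->a L a S we get {a}; from S->e f we get {e}. So FIRST(S) = {a, e, h}.
FIRST(L): from L->epsilon we get {epsilon}; from L->e we get {e}. So FIRST(L) = {epsilon, e}.
FIRST(G): from G->epsilon we get {epsilon}; from G->a f G e we get {a}. So FIRST(G) = {epsilon, a}.
FOLLOW(S) includes $ since S is the start symbol.
FOLLOW(S): in S->a L a S, the suffix after S is empty (adds nothing new). Thus FOLLOW(S) = {$}.
FOLLOW(G): in S->h G, the suffix after G is empty, so FOLLOW(G) ⊇ FOLLOW(S) = {$}; in G->a f G e, G is followed by e with FIRST {e}. Thus FOLLOW(G) = {$, e}.
For G -> epsilon: FIRST(epsilon) = {epsilon}, so it goes in M[G, t] for t ∈ {}; since epsilon ∈ FIRST, also for every t ∈ FOLLOW(G) = {$, e}.
For G -> a f G e: FIRST(a f G e) = {a}, so it goes in M[G, t] for t ∈ {a}.
None of these place a production in M[G, h].

none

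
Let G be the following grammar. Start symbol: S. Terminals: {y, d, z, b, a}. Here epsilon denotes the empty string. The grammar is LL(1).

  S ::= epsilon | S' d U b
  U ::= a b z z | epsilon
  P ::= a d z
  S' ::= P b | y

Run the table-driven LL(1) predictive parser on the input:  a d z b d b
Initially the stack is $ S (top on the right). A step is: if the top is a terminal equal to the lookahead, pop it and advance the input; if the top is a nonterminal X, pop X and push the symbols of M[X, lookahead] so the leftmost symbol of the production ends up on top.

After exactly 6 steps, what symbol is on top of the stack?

     Stack            Input          Action
  1  $ S              a d z b d b $  expand S ::= S' d U b
  2  $ b U d S'       a d z b d b $  expand S' ::= P b
  3  $ b U d b P      a d z b d b $  expand P ::= a d z
  4  $ b U d b z d a  a d z b d b $  match a
  5  $ b U d b z d    d z b d b $    match d
  6  $ b U d b z      z b d b $      match z
Stack after step 6: $ b U d b (top = b).

b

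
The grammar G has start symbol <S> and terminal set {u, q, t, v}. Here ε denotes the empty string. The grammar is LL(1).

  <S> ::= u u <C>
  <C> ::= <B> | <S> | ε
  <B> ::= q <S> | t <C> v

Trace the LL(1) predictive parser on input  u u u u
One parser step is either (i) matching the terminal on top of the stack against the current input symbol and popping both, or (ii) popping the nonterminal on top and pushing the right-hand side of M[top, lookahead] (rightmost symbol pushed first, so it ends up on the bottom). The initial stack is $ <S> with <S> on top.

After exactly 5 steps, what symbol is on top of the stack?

u

     Stack      Input      Action
  1  $ <S>      u u u u $  expand <S> ::= u u <C>
  2  $ <C> u u  u u u u $  match u
  3  $ <C> u    u u u $    match u
  4  $ <C>      u u $      expand <C> ::= <S>
  5  $ <S>      u u $      expand <S> ::= u u <C>
Stack after step 5: $ <C> u u (top = u).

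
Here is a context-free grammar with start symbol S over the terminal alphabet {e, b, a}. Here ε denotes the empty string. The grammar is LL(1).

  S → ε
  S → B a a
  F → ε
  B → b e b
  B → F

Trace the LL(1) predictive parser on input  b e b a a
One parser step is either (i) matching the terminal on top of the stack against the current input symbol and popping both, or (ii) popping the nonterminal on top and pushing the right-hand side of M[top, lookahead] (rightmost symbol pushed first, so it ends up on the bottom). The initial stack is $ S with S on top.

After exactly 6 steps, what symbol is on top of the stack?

a

step 1: stack=$ S  input=b e b a a $  — expand S → B a a
step 2: stack=$ a a B  input=b e b a a $  — expand B → b e b
step 3: stack=$ a a b e b  input=b e b a a $  — match b
step 4: stack=$ a a b e  input=e b a a $  — match e
step 5: stack=$ a a b  input=b a a $  — match b
step 6: stack=$ a a  input=a a $  — match a
Stack after step 6: $ a (top = a).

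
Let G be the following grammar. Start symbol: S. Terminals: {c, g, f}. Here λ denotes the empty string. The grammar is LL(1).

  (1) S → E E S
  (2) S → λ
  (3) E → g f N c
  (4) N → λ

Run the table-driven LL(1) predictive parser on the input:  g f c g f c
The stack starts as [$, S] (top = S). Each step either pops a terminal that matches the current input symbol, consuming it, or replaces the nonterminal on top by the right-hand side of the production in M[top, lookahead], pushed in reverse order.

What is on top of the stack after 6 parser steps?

E

step 1: stack=$ S  input=g f c g f c $  — expand S → E E S
step 2: stack=$ S E E  input=g f c g f c $  — expand E → g f N c
step 3: stack=$ S E c N f g  input=g f c g f c $  — match g
step 4: stack=$ S E c N f  input=f c g f c $  — match f
step 5: stack=$ S E c N  input=c g f c $  — expand N → λ
step 6: stack=$ S E c  input=c g f c $  — match c
Stack after step 6: $ S E (top = E).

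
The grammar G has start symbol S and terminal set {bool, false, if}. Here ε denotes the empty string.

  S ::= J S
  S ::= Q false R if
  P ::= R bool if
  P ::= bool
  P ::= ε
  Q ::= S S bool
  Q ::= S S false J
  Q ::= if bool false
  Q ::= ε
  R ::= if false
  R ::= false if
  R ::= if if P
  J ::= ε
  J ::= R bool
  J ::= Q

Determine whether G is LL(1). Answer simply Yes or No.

FIRST(S) = {false, if}
FIRST(P) = {ε, bool, false, if}
FIRST(Q) = {ε, false, if}
FIRST(R) = {false, if}
FIRST(J) = {ε, false, if}
FOLLOW(S) = {$, bool, false, if}
FOLLOW(P) = {bool, if}
FOLLOW(Q) = {false, if}
FOLLOW(R) = {bool, if}
FOLLOW(J) = {false, if}
Cell M[J, false] receives both J ::= ε and J ::= R bool and J ::= Q — the grammar is not LL(1).

No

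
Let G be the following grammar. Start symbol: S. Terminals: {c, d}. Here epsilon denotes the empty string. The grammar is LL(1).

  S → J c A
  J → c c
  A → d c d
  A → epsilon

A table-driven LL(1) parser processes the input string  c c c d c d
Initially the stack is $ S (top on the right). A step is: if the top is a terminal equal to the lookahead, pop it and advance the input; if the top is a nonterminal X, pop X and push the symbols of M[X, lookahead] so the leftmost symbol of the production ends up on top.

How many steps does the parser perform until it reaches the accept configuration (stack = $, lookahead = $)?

step 1: stack=$ S  input=c c c d c d $  — expand S → J c A
step 2: stack=$ A c J  input=c c c d c d $  — expand J → c c
step 3: stack=$ A c c c  input=c c c d c d $  — match c
step 4: stack=$ A c c  input=c c d c d $  — match c
step 5: stack=$ A c  input=c d c d $  — match c
step 6: stack=$ A  input=d c d $  — expand A → d c d
step 7: stack=$ d c d  input=d c d $  — match d
step 8: stack=$ d c  input=c d $  — match c
step 9: stack=$ d  input=d $  — match d
Accept reached after 9 steps.

9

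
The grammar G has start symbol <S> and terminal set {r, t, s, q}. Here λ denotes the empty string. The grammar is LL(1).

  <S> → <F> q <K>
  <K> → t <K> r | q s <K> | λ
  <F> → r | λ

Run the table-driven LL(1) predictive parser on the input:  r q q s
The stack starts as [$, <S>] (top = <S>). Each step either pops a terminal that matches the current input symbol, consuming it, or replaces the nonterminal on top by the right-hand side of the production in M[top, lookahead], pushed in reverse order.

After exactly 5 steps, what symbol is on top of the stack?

q

step 1: stack=$ <S>  input=r q q s $  — expand <S> → <F> q <K>
step 2: stack=$ <K> q <F>  input=r q q s $  — expand <F> → r
step 3: stack=$ <K> q r  input=r q q s $  — match r
step 4: stack=$ <K> q  input=q q s $  — match q
step 5: stack=$ <K>  input=q s $  — expand <K> → q s <K>
Stack after step 5: $ <K> s q (top = q).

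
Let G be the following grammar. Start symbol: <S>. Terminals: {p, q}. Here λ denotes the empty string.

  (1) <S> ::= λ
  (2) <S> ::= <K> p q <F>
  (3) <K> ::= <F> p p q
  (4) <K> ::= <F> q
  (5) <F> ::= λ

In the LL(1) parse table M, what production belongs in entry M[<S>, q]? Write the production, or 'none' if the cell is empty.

FIRST(<F>): from <F>::=λ we get {λ}. So FIRST(<F>) = {λ}.
FIRST(<K>): from <K>::=<F> p p q we get {p}; from <K>::=<F> q we get {q}. So FIRST(<K>) = {p, q}.
FIRST(<S>): from <S>::=λ we get {λ}; from <S>::=<K> p q <F> we get {p, q}. So FIRST(<S>) = {λ, p, q}.
FOLLOW(<S>) includes $ since <S> is the start symbol.
FOLLOW(<S>): <S> appears on no right-hand side. Thus FOLLOW(<S>) = {$}.
For <S> ::= λ: FIRST(λ) = {λ}, so it goes in M[<S>, t] for t ∈ {}; since λ ∈ FIRST, also for every t ∈ FOLLOW(<S>) = {$}.
For <S> ::= <K> p q <F>: FIRST(<K> p q <F>) = {p, q}, so it goes in M[<S>, t] for t ∈ {p, q}.

<S> ::= <K> p q <F>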